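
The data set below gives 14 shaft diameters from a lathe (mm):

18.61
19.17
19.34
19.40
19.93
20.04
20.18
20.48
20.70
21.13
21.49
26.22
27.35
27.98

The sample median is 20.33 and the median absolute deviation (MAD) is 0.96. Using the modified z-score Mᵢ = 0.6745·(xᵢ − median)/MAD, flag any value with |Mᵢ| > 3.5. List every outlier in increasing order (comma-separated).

26.22, 27.35, 27.98

|Mᵢ| > 3.5 ⇔ |xᵢ − 20.33| > 3.5·0.96/0.6745 = 4.98.
So outliers lie outside [15.35, 25.31].
26.22: M = 4.14 → outlier.
27.35: M = 4.93 → outlier.
27.98: M = 5.37 → outlier.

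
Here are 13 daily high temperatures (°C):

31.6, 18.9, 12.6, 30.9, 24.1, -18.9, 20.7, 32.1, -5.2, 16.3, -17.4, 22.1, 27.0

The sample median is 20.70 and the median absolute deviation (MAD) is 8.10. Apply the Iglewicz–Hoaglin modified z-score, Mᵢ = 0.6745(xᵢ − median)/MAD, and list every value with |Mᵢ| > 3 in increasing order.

|Mᵢ| > 3 ⇔ |xᵢ − 20.70| > 3·8.10/0.6745 = 36.03.
So outliers lie outside [-15.33, 56.73].
-18.9: M = -3.30 → outlier.
-17.4: M = -3.17 → outlier.

-18.9, -17.4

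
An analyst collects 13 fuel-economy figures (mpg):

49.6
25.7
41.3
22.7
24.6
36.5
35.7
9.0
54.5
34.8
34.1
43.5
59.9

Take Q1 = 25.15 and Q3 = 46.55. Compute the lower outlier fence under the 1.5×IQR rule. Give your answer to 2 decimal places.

IQR = Q3 − Q1 = 46.55 − 25.15 = 21.40.
Lower fence = Q1 − 1.5·IQR = 25.15 − 32.10 = -6.95.
Upper fence = Q3 + 1.5·IQR = 46.55 + 32.10 = 78.65.

-6.95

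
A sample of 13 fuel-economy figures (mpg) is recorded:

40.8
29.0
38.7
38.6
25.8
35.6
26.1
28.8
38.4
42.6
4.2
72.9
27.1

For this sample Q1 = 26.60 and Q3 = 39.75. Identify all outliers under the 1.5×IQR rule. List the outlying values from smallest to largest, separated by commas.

4.2, 72.9

IQR = Q3 − Q1 = 39.75 − 26.60 = 13.15.
Lower fence = Q1 − 1.5·IQR = 26.60 − 19.725 = 6.875.
Upper fence = Q3 + 1.5·IQR = 39.75 + 19.725 = 59.475.
4.2 < 6.875 → outlier.
72.9 > 59.475 → outlier.
All remaining values lie within [6.875, 59.475].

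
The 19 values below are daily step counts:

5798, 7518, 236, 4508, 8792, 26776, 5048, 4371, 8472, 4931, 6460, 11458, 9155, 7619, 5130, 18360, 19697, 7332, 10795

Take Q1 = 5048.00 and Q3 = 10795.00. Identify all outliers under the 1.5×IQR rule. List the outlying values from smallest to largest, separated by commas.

19697, 26776

IQR = Q3 − Q1 = 10795.00 − 5048.00 = 5747.00.
Lower fence = Q1 − 1.5·IQR = 5048.00 − 8620.50 = -3572.50.
Upper fence = Q3 + 1.5·IQR = 10795.00 + 8620.50 = 19415.50.
19697 > 19415.50 → outlier.
26776 > 19415.50 → outlier.
All remaining values lie within [-3572.50, 19415.50].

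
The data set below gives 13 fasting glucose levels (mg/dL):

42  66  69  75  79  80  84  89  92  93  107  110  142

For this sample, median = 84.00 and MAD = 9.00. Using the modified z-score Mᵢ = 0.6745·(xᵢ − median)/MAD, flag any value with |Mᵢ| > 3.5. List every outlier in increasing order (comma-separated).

|Mᵢ| > 3.5 ⇔ |xᵢ − 84.00| > 3.5·9.00/0.6745 = 46.70.
So outliers lie outside [37.30, 130.70].
142: M = 4.35 → outlier.

142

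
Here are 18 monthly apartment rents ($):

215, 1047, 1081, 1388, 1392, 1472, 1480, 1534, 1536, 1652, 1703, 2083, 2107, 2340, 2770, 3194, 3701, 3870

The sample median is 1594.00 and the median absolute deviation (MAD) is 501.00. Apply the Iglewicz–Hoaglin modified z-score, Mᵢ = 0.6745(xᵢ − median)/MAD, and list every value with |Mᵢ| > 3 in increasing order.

|Mᵢ| > 3 ⇔ |xᵢ − 1594.00| > 3·501.00/0.6745 = 2228.32.
So outliers lie outside [-634.32, 3822.32].
3870: M = 3.06 → outlier.

3870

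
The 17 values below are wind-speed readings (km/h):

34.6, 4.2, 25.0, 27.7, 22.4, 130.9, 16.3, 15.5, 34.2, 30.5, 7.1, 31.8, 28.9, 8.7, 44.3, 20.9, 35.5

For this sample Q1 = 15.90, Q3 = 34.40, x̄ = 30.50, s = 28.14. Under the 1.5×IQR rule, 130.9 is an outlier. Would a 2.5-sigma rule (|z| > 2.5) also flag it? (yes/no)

yes

z = (130.9 − 30.50) / 28.14 = 3.57.
|z| = 3.57 > 2.5.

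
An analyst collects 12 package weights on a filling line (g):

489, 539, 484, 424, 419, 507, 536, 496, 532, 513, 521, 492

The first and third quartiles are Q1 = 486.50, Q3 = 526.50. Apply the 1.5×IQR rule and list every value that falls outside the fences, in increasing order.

419, 424

IQR = Q3 − Q1 = 526.50 − 486.50 = 40.00.
Lower fence = Q1 − 1.5·IQR = 486.50 − 60.00 = 426.50.
Upper fence = Q3 + 1.5·IQR = 526.50 + 60.00 = 586.50.
419 < 426.50 → outlier.
424 < 426.50 → outlier.
All remaining values lie within [426.50, 586.50].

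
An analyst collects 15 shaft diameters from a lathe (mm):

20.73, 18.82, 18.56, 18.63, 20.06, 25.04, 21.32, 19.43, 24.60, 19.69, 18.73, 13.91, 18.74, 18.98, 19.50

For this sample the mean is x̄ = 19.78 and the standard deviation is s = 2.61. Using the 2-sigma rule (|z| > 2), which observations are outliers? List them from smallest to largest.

Cutoffs at x̄ ± 2s: 19.78 ± 2·2.61 = [14.56, 25.00].
13.91: z = -2.25, |z| > 2 → outlier.
25.04: z = 2.02, |z| > 2 → outlier.
Every other value lies within [14.56, 25.00].

13.91, 25.04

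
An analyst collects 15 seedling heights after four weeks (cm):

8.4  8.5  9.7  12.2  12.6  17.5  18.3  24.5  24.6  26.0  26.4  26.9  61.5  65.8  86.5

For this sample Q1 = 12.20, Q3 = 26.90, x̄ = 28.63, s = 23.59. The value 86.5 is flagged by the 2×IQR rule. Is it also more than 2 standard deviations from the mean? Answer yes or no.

yes

z = (86.5 − 28.63) / 23.59 = 2.45.
|z| = 2.45 > 2.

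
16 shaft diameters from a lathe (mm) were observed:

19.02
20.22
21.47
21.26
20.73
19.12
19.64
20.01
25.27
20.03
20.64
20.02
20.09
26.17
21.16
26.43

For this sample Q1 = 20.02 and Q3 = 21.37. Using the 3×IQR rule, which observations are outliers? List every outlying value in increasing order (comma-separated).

IQR = Q3 − Q1 = 21.37 − 20.02 = 1.35.
Lower fence = Q1 − 3·IQR = 20.02 − 4.05 = 15.97.
Upper fence = Q3 + 3·IQR = 21.37 + 4.05 = 25.42.
26.17 > 25.42 → outlier.
26.43 > 25.42 → outlier.
All remaining values lie within [15.97, 25.42].

26.17, 26.43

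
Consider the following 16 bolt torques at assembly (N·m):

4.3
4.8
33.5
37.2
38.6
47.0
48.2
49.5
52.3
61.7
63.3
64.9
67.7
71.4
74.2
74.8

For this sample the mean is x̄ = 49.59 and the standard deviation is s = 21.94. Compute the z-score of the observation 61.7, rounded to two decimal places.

0.55

z = (61.7 − 49.59) / 21.94 = 0.55.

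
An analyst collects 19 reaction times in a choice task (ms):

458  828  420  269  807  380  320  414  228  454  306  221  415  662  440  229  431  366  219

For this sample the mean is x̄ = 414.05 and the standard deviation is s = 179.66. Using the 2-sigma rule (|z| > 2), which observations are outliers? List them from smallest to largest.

Cutoffs at x̄ ± 2s: 414.05 ± 2·179.66 = [54.73, 773.37].
807: z = 2.19, |z| > 2 → outlier.
828: z = 2.30, |z| > 2 → outlier.
Every other value lies within [54.73, 773.37].

807, 828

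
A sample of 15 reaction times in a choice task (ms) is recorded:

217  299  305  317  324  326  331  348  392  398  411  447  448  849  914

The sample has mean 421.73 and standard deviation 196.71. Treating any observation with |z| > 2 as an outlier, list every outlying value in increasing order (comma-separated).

849, 914

Cutoffs at x̄ ± 2s: 421.73 ± 2·196.71 = [28.31, 815.15].
849: z = 2.17, |z| > 2 → outlier.
914: z = 2.50, |z| > 2 → outlier.
Every other value lies within [28.31, 815.15].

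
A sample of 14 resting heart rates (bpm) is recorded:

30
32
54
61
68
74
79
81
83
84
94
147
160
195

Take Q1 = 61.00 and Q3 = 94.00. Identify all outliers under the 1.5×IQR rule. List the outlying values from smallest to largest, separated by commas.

IQR = Q3 − Q1 = 94.00 − 61.00 = 33.00.
Lower fence = Q1 − 1.5·IQR = 61.00 − 49.50 = 11.50.
Upper fence = Q3 + 1.5·IQR = 94.00 + 49.50 = 143.50.
147 > 143.50 → outlier.
160 > 143.50 → outlier.
195 > 143.50 → outlier.
All remaining values lie within [11.50, 143.50].

147, 160, 195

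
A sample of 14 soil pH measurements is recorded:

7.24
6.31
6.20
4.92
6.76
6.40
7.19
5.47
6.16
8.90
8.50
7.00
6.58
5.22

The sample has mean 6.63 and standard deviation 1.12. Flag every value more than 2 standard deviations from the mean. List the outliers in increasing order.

8.90

Cutoffs at x̄ ± 2s: 6.63 ± 2·1.12 = [4.39, 8.87].
8.90: z = 2.03, |z| > 2 → outlier.
Every other value lies within [4.39, 8.87].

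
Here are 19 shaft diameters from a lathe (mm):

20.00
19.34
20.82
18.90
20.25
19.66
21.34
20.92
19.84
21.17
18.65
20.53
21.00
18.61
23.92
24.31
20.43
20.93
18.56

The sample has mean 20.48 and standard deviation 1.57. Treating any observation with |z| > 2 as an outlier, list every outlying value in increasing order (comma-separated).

Cutoffs at x̄ ± 2s: 20.48 ± 2·1.57 = [17.34, 23.62].
23.92: z = 2.19, |z| > 2 → outlier.
24.31: z = 2.44, |z| > 2 → outlier.
Every other value lies within [17.34, 23.62].

23.92, 24.31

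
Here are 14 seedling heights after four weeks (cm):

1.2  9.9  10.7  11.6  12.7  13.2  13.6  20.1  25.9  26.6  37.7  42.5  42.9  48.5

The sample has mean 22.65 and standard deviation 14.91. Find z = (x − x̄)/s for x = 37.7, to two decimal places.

1.01

z = (37.7 − 22.65) / 14.91 = 1.01.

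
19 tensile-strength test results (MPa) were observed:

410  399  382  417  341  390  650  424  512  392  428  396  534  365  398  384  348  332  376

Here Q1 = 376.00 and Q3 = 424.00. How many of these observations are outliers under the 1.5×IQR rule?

3

IQR = 48.00; fences at 376.00 − 72.00 = 304.00 and 424.00 + 72.00 = 496.00.
Outside the cutoffs: 512, 534, 650.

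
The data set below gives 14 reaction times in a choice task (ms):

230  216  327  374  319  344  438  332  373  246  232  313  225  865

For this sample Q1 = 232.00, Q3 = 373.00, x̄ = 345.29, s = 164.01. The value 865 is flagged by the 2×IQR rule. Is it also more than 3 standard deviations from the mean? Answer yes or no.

z = (865 − 345.29) / 164.01 = 3.17.
|z| = 3.17 > 3.

yes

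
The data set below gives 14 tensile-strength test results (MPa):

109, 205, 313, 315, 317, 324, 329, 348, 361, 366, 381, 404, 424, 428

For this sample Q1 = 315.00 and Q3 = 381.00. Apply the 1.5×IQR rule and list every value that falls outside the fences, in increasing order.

IQR = Q3 − Q1 = 381.00 − 315.00 = 66.00.
Lower fence = Q1 − 1.5·IQR = 315.00 − 99.00 = 216.00.
Upper fence = Q3 + 1.5·IQR = 381.00 + 99.00 = 480.00.
109 < 216.00 → outlier.
205 < 216.00 → outlier.
All remaining values lie within [216.00, 480.00].

109, 205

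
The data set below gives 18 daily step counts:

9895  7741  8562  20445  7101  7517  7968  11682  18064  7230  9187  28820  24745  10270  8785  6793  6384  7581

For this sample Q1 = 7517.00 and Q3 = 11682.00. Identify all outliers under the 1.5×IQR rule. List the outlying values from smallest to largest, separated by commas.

IQR = Q3 − Q1 = 11682.00 − 7517.00 = 4165.00.
Lower fence = Q1 − 1.5·IQR = 7517.00 − 6247.50 = 1269.50.
Upper fence = Q3 + 1.5·IQR = 11682.00 + 6247.50 = 17929.50.
18064 > 17929.50 → outlier.
20445 > 17929.50 → outlier.
24745 > 17929.50 → outlier.
28820 > 17929.50 → outlier.
All remaining values lie within [1269.50, 17929.50].

18064, 20445, 24745, 28820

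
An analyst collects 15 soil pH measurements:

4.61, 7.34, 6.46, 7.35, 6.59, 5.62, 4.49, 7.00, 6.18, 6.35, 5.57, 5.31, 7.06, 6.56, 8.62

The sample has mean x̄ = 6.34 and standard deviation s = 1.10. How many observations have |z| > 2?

Cutoffs: x̄ ± 2s = [4.14, 8.54].
Outside the cutoffs: 8.62.

1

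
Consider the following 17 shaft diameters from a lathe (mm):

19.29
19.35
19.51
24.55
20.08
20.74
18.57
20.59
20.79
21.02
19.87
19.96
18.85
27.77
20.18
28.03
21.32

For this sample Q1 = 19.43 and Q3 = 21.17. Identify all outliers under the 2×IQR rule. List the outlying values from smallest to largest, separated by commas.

IQR = Q3 − Q1 = 21.17 − 19.43 = 1.74.
Lower fence = Q1 − 2·IQR = 19.43 − 3.48 = 15.95.
Upper fence = Q3 + 2·IQR = 21.17 + 3.48 = 24.65.
27.77 > 24.65 → outlier.
28.03 > 24.65 → outlier.
All remaining values lie within [15.95, 24.65].

27.77, 28.03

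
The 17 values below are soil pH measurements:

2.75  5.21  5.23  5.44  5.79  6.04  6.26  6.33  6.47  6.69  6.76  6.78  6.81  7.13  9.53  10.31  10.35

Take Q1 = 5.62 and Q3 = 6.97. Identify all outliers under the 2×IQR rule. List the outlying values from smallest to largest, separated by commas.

2.75, 10.31, 10.35

IQR = Q3 − Q1 = 6.97 − 5.62 = 1.35.
Lower fence = Q1 − 2·IQR = 5.62 − 2.70 = 2.92.
Upper fence = Q3 + 2·IQR = 6.97 + 2.70 = 9.67.
2.75 < 2.92 → outlier.
10.31 > 9.67 → outlier.
10.35 > 9.67 → outlier.
All remaining values lie within [2.92, 9.67].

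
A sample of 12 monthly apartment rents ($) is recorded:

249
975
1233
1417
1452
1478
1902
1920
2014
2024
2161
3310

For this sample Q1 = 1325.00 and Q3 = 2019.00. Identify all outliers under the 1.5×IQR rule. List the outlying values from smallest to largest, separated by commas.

IQR = Q3 − Q1 = 2019.00 − 1325.00 = 694.00.
Lower fence = Q1 − 1.5·IQR = 1325.00 − 1041.00 = 284.00.
Upper fence = Q3 + 1.5·IQR = 2019.00 + 1041.00 = 3060.00.
249 < 284.00 → outlier.
3310 > 3060.00 → outlier.
All remaining values lie within [284.00, 3060.00].

249, 3310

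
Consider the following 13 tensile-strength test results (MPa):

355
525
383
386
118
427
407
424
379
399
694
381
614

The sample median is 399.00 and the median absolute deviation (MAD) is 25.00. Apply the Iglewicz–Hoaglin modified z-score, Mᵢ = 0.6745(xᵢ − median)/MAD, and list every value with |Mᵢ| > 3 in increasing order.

118, 525, 614, 694

|Mᵢ| > 3 ⇔ |xᵢ − 399.00| > 3·25.00/0.6745 = 111.19.
So outliers lie outside [287.81, 510.19].
118: M = -7.58 → outlier.
525: M = 3.40 → outlier.
614: M = 5.80 → outlier.
694: M = 7.96 → outlier.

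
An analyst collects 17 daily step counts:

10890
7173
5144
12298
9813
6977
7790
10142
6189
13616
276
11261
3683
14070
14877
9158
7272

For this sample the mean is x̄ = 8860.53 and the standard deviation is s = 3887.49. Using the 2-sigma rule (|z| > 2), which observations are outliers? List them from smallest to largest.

276

Cutoffs at x̄ ± 2s: 8860.53 ± 2·3887.49 = [1085.55, 16635.51].
276: z = -2.21, |z| > 2 → outlier.
Every other value lies within [1085.55, 16635.51].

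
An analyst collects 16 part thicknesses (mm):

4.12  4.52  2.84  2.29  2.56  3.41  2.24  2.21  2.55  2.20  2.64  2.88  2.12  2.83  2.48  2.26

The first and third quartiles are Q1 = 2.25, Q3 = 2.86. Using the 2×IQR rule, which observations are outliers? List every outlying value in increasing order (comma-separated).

4.12, 4.52

IQR = Q3 − Q1 = 2.86 − 2.25 = 0.61.
Lower fence = Q1 − 2·IQR = 2.25 − 1.22 = 1.03.
Upper fence = Q3 + 2·IQR = 2.86 + 1.22 = 4.08.
4.12 > 4.08 → outlier.
4.52 > 4.08 → outlier.
All remaining values lie within [1.03, 4.08].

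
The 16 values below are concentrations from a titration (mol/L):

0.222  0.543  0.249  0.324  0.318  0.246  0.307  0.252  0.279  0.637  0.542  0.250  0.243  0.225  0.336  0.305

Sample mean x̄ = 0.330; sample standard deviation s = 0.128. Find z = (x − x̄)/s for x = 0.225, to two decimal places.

-0.82

z = (0.225 − 0.330) / 0.128 = -0.82.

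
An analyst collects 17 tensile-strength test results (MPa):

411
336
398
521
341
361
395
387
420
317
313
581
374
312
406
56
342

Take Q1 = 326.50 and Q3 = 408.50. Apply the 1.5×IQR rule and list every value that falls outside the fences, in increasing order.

IQR = Q3 − Q1 = 408.50 − 326.50 = 82.00.
Lower fence = Q1 − 1.5·IQR = 326.50 − 123.00 = 203.50.
Upper fence = Q3 + 1.5·IQR = 408.50 + 123.00 = 531.50.
56 < 203.50 → outlier.
581 > 531.50 → outlier.
All remaining values lie within [203.50, 531.50].

56, 581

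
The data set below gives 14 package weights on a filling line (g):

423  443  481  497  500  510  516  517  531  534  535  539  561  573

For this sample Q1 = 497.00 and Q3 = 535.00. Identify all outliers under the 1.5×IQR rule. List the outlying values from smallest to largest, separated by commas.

423

IQR = Q3 − Q1 = 535.00 − 497.00 = 38.00.
Lower fence = Q1 − 1.5·IQR = 497.00 − 57.00 = 440.00.
Upper fence = Q3 + 1.5·IQR = 535.00 + 57.00 = 592.00.
423 < 440.00 → outlier.
All remaining values lie within [440.00, 592.00].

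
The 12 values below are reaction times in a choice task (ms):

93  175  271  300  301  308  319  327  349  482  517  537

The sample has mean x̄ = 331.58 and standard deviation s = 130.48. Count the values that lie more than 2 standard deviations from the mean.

0

Cutoffs: x̄ ± 2s = [70.62, 592.54].
Every value lies within the cutoffs.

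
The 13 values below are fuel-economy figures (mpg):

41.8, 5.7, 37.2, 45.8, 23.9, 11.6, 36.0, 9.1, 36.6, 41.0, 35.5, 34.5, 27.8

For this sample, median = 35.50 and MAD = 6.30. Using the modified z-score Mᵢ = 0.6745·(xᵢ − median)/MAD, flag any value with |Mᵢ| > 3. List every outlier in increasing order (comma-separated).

5.7

|Mᵢ| > 3 ⇔ |xᵢ − 35.50| > 3·6.30/0.6745 = 28.02.
So outliers lie outside [7.48, 63.52].
5.7: M = -3.19 → outlier.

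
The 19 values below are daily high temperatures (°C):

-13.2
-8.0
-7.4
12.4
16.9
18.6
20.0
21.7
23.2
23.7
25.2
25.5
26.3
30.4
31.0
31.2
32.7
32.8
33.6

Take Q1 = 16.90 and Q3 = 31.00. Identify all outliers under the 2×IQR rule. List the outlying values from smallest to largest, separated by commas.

-13.2

IQR = Q3 − Q1 = 31.00 − 16.90 = 14.10.
Lower fence = Q1 − 2·IQR = 16.90 − 28.20 = -11.30.
Upper fence = Q3 + 2·IQR = 31.00 + 28.20 = 59.20.
-13.2 < -11.30 → outlier.
All remaining values lie within [-11.30, 59.20].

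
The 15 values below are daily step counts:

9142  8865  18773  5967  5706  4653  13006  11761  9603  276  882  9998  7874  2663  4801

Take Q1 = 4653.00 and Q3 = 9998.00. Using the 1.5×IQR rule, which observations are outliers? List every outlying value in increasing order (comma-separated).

IQR = Q3 − Q1 = 9998.00 − 4653.00 = 5345.00.
Lower fence = Q1 − 1.5·IQR = 4653.00 − 8017.50 = -3364.50.
Upper fence = Q3 + 1.5·IQR = 9998.00 + 8017.50 = 18015.50.
18773 > 18015.50 → outlier.
All remaining values lie within [-3364.50, 18015.50].

18773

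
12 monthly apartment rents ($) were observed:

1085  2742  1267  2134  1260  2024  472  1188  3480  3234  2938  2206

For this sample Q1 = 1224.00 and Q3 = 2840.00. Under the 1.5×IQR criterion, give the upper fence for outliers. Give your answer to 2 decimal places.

5264.00

IQR = Q3 − Q1 = 2840.00 − 1224.00 = 1616.00.
Lower fence = Q1 − 1.5·IQR = 1224.00 − 2424.00 = -1200.00.
Upper fence = Q3 + 1.5·IQR = 2840.00 + 2424.00 = 5264.00.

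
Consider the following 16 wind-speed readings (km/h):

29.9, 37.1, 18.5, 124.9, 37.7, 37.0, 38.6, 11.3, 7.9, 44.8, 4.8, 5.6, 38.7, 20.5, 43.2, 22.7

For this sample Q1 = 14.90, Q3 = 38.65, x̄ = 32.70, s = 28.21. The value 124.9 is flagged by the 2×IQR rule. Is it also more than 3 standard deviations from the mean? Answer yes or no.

yes

z = (124.9 − 32.70) / 28.21 = 3.27.
|z| = 3.27 > 3.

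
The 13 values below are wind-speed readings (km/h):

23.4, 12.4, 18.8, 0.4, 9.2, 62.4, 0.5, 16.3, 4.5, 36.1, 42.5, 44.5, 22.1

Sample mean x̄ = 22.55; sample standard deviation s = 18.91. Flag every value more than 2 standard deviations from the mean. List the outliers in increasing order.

Cutoffs at x̄ ± 2s: 22.55 ± 2·18.91 = [-15.27, 60.37].
62.4: z = 2.11, |z| > 2 → outlier.
Every other value lies within [-15.27, 60.37].

62.4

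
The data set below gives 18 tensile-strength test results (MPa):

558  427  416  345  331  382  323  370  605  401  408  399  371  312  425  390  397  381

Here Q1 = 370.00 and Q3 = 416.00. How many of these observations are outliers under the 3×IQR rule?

2

IQR = 46.00; fences at 370.00 − 138.00 = 232.00 and 416.00 + 138.00 = 554.00.
Outside the cutoffs: 558, 605.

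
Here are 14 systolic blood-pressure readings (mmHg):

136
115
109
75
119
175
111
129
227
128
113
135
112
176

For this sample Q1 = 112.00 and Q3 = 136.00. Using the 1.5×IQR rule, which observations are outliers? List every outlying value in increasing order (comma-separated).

IQR = Q3 − Q1 = 136.00 − 112.00 = 24.00.
Lower fence = Q1 − 1.5·IQR = 112.00 − 36.00 = 76.00.
Upper fence = Q3 + 1.5·IQR = 136.00 + 36.00 = 172.00.
75 < 76.00 → outlier.
175 > 172.00 → outlier.
176 > 172.00 → outlier.
227 > 172.00 → outlier.
All remaining values lie within [76.00, 172.00].

75, 175, 176, 227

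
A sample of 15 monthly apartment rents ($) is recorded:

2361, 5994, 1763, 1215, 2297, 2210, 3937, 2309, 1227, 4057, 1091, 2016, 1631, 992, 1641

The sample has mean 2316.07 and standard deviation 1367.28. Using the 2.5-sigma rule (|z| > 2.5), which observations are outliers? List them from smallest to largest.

Cutoffs at x̄ ± 2.5s: 2316.07 ± 2.5·1367.28 = [-1102.13, 5734.27].
5994: z = 2.69, |z| > 2.5 → outlier.
Every other value lies within [-1102.13, 5734.27].

5994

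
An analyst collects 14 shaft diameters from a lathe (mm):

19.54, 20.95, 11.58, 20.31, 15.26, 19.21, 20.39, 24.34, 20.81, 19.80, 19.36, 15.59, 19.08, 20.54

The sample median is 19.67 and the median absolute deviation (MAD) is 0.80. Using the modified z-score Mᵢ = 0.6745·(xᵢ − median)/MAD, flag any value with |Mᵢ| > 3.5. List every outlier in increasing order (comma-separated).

11.58, 15.26, 24.34

|Mᵢ| > 3.5 ⇔ |xᵢ − 19.67| > 3.5·0.80/0.6745 = 4.15.
So outliers lie outside [15.52, 23.82].
11.58: M = -6.82 → outlier.
15.26: M = -3.72 → outlier.
24.34: M = 3.94 → outlier.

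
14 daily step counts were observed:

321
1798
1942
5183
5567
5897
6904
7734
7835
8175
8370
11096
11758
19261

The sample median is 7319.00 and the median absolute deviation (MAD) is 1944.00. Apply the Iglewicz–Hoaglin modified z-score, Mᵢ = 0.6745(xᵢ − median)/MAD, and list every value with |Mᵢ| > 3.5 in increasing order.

19261

|Mᵢ| > 3.5 ⇔ |xᵢ − 7319.00| > 3.5·1944.00/0.6745 = 10087.47.
So outliers lie outside [-2768.47, 17406.47].
19261: M = 4.14 → outlier.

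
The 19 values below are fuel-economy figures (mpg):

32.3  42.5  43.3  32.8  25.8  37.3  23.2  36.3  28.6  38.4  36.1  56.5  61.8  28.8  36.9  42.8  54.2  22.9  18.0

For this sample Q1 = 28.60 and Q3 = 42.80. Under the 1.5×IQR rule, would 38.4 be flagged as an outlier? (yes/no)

no

IQR = Q3 − Q1 = 42.80 − 28.60 = 14.20.
Lower fence = Q1 − 1.5·IQR = 28.60 − 21.30 = 7.30.
Upper fence = Q3 + 1.5·IQR = 42.80 + 21.30 = 64.10.
38.4 lies within [7.30, 64.10].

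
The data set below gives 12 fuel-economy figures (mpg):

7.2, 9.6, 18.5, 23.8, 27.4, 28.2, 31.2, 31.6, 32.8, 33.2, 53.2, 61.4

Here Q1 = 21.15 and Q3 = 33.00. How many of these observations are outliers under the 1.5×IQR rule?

IQR = 11.85; fences at 21.15 − 17.775 = 3.375 and 33.00 + 17.775 = 50.775.
Outside the cutoffs: 53.2, 61.4.

2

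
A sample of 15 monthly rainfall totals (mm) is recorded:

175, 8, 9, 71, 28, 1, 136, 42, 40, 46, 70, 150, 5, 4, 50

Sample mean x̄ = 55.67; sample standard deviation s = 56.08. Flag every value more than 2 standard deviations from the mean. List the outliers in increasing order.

175

Cutoffs at x̄ ± 2s: 55.67 ± 2·56.08 = [-56.49, 167.83].
175: z = 2.13, |z| > 2 → outlier.
Every other value lies within [-56.49, 167.83].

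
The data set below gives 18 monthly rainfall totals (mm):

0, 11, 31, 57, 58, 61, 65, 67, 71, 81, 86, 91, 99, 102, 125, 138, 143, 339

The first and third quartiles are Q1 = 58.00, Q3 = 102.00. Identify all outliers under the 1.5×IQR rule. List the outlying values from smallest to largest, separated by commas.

339

IQR = Q3 − Q1 = 102.00 − 58.00 = 44.00.
Lower fence = Q1 − 1.5·IQR = 58.00 − 66.00 = -8.00.
Upper fence = Q3 + 1.5·IQR = 102.00 + 66.00 = 168.00.
339 > 168.00 → outlier.
All remaining values lie within [-8.00, 168.00].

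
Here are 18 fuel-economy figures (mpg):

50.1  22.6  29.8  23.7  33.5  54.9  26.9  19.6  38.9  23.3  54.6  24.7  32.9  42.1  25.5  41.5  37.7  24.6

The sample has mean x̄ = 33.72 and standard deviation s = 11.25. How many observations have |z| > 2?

0

Cutoffs: x̄ ± 2s = [11.22, 56.22].
Every value lies within the cutoffs.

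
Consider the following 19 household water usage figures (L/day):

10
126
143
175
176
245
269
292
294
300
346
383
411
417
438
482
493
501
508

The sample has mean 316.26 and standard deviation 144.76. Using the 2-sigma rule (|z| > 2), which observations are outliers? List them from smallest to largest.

Cutoffs at x̄ ± 2s: 316.26 ± 2·144.76 = [26.74, 605.78].
10: z = -2.12, |z| > 2 → outlier.
Every other value lies within [26.74, 605.78].

10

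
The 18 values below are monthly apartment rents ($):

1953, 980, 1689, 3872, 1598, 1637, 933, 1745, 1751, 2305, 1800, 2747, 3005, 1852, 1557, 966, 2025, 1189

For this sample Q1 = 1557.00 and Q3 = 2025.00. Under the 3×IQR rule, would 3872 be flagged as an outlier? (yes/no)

yes

IQR = Q3 − Q1 = 2025.00 − 1557.00 = 468.00.
Lower fence = Q1 − 3·IQR = 1557.00 − 1404.00 = 153.00.
Upper fence = Q3 + 3·IQR = 2025.00 + 1404.00 = 3429.00.
3872 lies above the upper fence.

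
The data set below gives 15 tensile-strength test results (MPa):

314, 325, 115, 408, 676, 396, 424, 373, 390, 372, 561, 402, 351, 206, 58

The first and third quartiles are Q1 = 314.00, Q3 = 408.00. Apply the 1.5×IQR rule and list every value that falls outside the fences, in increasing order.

IQR = Q3 − Q1 = 408.00 − 314.00 = 94.00.
Lower fence = Q1 − 1.5·IQR = 314.00 − 141.00 = 173.00.
Upper fence = Q3 + 1.5·IQR = 408.00 + 141.00 = 549.00.
58 < 173.00 → outlier.
115 < 173.00 → outlier.
561 > 549.00 → outlier.
676 > 549.00 → outlier.
All remaining values lie within [173.00, 549.00].

58, 115, 561, 676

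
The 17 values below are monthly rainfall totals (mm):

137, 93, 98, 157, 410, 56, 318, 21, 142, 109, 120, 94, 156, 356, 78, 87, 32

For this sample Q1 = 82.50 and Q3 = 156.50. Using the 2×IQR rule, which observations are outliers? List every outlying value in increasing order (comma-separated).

IQR = Q3 − Q1 = 156.50 − 82.50 = 74.00.
Lower fence = Q1 − 2·IQR = 82.50 − 148.00 = -65.50.
Upper fence = Q3 + 2·IQR = 156.50 + 148.00 = 304.50.
318 > 304.50 → outlier.
356 > 304.50 → outlier.
410 > 304.50 → outlier.
All remaining values lie within [-65.50, 304.50].

318, 356, 410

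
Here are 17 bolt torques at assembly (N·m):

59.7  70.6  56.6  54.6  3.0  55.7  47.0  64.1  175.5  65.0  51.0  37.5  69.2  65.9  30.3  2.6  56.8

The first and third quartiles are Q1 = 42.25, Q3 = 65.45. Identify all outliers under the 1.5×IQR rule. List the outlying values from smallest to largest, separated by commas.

2.6, 3.0, 175.5

IQR = Q3 − Q1 = 65.45 − 42.25 = 23.20.
Lower fence = Q1 − 1.5·IQR = 42.25 − 34.80 = 7.45.
Upper fence = Q3 + 1.5·IQR = 65.45 + 34.80 = 100.25.
2.6 < 7.45 → outlier.
3.0 < 7.45 → outlier.
175.5 > 100.25 → outlier.
All remaining values lie within [7.45, 100.25].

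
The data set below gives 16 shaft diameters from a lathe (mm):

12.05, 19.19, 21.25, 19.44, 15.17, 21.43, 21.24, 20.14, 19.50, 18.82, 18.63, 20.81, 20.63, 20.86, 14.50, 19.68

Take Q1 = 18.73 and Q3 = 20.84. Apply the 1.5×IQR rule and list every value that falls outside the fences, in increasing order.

12.05, 14.50, 15.17

IQR = Q3 − Q1 = 20.84 − 18.73 = 2.11.
Lower fence = Q1 − 1.5·IQR = 18.73 − 3.165 = 15.565.
Upper fence = Q3 + 1.5·IQR = 20.84 + 3.165 = 24.005.
12.05 < 15.565 → outlier.
14.50 < 15.565 → outlier.
15.17 < 15.565 → outlier.
All remaining values lie within [15.565, 24.005].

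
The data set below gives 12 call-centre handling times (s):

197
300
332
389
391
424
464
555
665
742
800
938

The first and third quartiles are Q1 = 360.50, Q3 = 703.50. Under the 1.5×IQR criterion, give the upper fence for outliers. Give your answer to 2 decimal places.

1218.00

IQR = Q3 − Q1 = 703.50 − 360.50 = 343.00.
Lower fence = Q1 − 1.5·IQR = 360.50 − 514.50 = -154.00.
Upper fence = Q3 + 1.5·IQR = 703.50 + 514.50 = 1218.00.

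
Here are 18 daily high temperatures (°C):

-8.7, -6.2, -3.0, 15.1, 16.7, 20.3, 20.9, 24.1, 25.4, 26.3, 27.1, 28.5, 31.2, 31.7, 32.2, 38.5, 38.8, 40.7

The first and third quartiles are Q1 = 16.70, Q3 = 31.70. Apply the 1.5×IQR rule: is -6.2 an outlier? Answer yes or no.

yes

IQR = Q3 − Q1 = 31.70 − 16.70 = 15.00.
Lower fence = Q1 − 1.5·IQR = 16.70 − 22.50 = -5.80.
Upper fence = Q3 + 1.5·IQR = 31.70 + 22.50 = 54.20.
-6.2 lies below the lower fence.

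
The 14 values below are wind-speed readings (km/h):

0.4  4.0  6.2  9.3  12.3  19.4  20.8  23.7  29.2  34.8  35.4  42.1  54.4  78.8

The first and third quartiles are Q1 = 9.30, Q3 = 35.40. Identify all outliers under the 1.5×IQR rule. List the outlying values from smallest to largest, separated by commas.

IQR = Q3 − Q1 = 35.40 − 9.30 = 26.10.
Lower fence = Q1 − 1.5·IQR = 9.30 − 39.15 = -29.85.
Upper fence = Q3 + 1.5·IQR = 35.40 + 39.15 = 74.55.
78.8 > 74.55 → outlier.
All remaining values lie within [-29.85, 74.55].

78.8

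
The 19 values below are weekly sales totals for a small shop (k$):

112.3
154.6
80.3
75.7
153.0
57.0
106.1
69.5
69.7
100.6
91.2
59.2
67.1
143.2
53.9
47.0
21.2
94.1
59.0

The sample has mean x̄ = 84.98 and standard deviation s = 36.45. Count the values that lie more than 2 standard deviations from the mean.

0

Cutoffs: x̄ ± 2s = [12.08, 157.88].
Every value lies within the cutoffs.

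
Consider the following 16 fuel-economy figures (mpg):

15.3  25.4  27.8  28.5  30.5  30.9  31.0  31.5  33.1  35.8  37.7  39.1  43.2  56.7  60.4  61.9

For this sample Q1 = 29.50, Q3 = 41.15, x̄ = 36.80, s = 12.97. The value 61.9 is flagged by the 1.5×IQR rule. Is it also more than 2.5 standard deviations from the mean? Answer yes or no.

z = (61.9 − 36.80) / 12.97 = 1.94.
|z| = 1.94 ≤ 2.5.

no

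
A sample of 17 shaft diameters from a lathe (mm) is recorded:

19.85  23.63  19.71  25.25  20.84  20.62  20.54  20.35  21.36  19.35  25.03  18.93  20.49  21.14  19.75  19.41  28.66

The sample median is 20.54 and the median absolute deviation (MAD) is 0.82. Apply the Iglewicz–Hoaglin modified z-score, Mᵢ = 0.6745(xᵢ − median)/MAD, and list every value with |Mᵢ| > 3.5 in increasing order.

|Mᵢ| > 3.5 ⇔ |xᵢ − 20.54| > 3.5·0.82/0.6745 = 4.26.
So outliers lie outside [16.28, 24.80].
25.03: M = 3.69 → outlier.
25.25: M = 3.87 → outlier.
28.66: M = 6.68 → outlier.

25.03, 25.25, 28.66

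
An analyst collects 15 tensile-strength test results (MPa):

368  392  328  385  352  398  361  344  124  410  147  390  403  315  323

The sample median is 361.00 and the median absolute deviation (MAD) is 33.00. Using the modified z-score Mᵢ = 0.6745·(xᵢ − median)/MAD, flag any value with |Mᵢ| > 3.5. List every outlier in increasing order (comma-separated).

|Mᵢ| > 3.5 ⇔ |xᵢ − 361.00| > 3.5·33.00/0.6745 = 171.24.
So outliers lie outside [189.76, 532.24].
124: M = -4.84 → outlier.
147: M = -4.37 → outlier.

124, 147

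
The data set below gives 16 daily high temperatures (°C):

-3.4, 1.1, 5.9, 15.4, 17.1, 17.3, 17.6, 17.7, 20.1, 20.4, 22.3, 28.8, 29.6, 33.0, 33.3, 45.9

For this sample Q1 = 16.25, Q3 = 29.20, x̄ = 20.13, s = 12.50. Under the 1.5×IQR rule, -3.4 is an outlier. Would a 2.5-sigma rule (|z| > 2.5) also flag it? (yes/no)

z = (-3.4 − 20.13) / 12.50 = -1.88.
|z| = 1.88 ≤ 2.5.

no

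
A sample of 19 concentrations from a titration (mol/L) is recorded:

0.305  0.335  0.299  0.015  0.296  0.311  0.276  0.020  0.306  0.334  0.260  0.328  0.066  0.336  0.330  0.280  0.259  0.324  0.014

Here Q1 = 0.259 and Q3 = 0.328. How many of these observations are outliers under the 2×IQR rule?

4

IQR = 0.069; fences at 0.259 − 0.138 = 0.121 and 0.328 + 0.138 = 0.466.
Outside the cutoffs: 0.014, 0.015, 0.020, 0.066.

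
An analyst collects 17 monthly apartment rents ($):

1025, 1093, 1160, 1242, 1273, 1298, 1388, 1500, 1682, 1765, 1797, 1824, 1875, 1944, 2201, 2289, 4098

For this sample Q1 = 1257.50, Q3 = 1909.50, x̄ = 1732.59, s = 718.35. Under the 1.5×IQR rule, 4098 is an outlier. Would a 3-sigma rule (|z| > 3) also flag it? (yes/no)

yes

z = (4098 − 1732.59) / 718.35 = 3.29.
|z| = 3.29 > 3.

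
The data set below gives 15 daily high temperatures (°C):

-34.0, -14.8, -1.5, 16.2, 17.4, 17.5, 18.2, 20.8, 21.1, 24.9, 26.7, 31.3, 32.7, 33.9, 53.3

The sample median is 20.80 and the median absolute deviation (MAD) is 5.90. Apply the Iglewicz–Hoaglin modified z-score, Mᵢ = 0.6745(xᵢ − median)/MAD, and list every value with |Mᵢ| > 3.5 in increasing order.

-34.0, -14.8, 53.3

|Mᵢ| > 3.5 ⇔ |xᵢ − 20.80| > 3.5·5.90/0.6745 = 30.62.
So outliers lie outside [-9.82, 51.42].
-34.0: M = -6.26 → outlier.
-14.8: M = -4.07 → outlier.
53.3: M = 3.72 → outlier.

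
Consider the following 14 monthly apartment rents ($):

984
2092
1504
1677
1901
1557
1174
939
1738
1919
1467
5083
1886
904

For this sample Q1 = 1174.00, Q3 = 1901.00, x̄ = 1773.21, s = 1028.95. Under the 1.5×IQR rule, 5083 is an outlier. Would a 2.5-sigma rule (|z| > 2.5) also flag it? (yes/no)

z = (5083 − 1773.21) / 1028.95 = 3.22.
|z| = 3.22 > 2.5.

yes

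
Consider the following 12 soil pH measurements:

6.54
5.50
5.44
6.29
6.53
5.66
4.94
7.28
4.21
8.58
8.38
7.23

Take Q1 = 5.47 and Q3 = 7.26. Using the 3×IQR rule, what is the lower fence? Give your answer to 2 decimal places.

0.10

IQR = Q3 − Q1 = 7.26 − 5.47 = 1.79.
Lower fence = Q1 − 3·IQR = 5.47 − 5.37 = 0.10.
Upper fence = Q3 + 3·IQR = 7.26 + 5.37 = 12.63.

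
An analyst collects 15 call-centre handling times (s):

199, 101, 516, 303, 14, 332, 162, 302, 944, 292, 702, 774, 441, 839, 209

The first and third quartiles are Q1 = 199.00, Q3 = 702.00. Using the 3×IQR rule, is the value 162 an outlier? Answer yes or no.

no

IQR = Q3 − Q1 = 702.00 − 199.00 = 503.00.
Lower fence = Q1 − 3·IQR = 199.00 − 1509.00 = -1310.00.
Upper fence = Q3 + 3·IQR = 702.00 + 1509.00 = 2211.00.
162 lies within [-1310.00, 2211.00].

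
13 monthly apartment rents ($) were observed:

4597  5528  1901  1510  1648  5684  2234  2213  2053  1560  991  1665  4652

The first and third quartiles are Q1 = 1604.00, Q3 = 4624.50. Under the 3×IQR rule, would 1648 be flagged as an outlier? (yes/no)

no

IQR = Q3 − Q1 = 4624.50 − 1604.00 = 3020.50.
Lower fence = Q1 − 3·IQR = 1604.00 − 9061.50 = -7457.50.
Upper fence = Q3 + 3·IQR = 4624.50 + 9061.50 = 13686.00.
1648 lies within [-7457.50, 13686.00].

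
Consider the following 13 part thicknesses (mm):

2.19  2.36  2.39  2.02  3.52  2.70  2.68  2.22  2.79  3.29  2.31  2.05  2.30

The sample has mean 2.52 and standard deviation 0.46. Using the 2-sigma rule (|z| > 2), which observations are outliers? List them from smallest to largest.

3.52

Cutoffs at x̄ ± 2s: 2.52 ± 2·0.46 = [1.60, 3.44].
3.52: z = 2.17, |z| > 2 → outlier.
Every other value lies within [1.60, 3.44].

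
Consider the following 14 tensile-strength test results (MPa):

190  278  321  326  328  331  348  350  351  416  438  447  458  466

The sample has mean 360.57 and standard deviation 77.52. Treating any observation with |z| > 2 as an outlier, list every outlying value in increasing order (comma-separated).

190

Cutoffs at x̄ ± 2s: 360.57 ± 2·77.52 = [205.53, 515.61].
190: z = -2.20, |z| > 2 → outlier.
Every other value lies within [205.53, 515.61].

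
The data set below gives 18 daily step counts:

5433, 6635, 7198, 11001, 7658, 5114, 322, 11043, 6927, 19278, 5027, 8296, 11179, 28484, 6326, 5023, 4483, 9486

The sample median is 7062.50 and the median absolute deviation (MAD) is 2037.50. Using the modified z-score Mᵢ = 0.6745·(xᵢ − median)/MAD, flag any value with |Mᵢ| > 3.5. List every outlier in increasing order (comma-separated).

19278, 28484

|Mᵢ| > 3.5 ⇔ |xᵢ − 7062.50| > 3.5·2037.50/0.6745 = 10572.65.
So outliers lie outside [-3510.15, 17635.15].
19278: M = 4.04 → outlier.
28484: M = 7.09 → outlier.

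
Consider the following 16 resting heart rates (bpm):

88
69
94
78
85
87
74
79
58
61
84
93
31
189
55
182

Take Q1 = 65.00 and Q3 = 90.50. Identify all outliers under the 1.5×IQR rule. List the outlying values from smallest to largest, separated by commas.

182, 189

IQR = Q3 − Q1 = 90.50 − 65.00 = 25.50.
Lower fence = Q1 − 1.5·IQR = 65.00 − 38.25 = 26.75.
Upper fence = Q3 + 1.5·IQR = 90.50 + 38.25 = 128.75.
182 > 128.75 → outlier.
189 > 128.75 → outlier.
All remaining values lie within [26.75, 128.75].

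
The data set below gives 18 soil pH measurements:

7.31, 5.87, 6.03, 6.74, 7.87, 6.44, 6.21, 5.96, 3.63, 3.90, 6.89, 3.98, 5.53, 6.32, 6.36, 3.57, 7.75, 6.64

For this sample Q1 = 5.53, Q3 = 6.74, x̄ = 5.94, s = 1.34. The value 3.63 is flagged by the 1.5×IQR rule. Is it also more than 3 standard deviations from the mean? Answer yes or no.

z = (3.63 − 5.94) / 1.34 = -1.72.
|z| = 1.72 ≤ 3.

no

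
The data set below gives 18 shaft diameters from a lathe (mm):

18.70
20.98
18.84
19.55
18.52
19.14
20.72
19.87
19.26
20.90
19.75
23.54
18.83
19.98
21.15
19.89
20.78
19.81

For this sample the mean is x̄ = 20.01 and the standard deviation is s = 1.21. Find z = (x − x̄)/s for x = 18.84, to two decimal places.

z = (18.84 − 20.01) / 1.21 = -0.97.

-0.97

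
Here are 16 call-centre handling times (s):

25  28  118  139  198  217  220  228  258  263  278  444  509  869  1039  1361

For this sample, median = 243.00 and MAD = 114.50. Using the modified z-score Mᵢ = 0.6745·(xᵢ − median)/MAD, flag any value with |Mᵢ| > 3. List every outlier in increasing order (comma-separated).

869, 1039, 1361

|Mᵢ| > 3 ⇔ |xᵢ − 243.00| > 3·114.50/0.6745 = 509.27.
So outliers lie outside [-266.27, 752.27].
869: M = 3.69 → outlier.
1039: M = 4.69 → outlier.
1361: M = 6.59 → outlier.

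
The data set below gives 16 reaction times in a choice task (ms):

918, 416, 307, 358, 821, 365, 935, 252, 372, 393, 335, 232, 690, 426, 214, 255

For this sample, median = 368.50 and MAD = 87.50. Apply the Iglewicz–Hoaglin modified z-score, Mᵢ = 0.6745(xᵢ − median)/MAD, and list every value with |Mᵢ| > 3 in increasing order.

|Mᵢ| > 3 ⇔ |xᵢ − 368.50| > 3·87.50/0.6745 = 389.18.
So outliers lie outside [-20.68, 757.68].
821: M = 3.49 → outlier.
918: M = 4.24 → outlier.
935: M = 4.37 → outlier.

821, 918, 935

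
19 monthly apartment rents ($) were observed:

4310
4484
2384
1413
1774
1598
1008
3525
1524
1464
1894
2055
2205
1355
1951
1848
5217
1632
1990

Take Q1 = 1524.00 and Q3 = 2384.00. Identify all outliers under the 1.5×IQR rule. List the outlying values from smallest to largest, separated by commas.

IQR = Q3 − Q1 = 2384.00 − 1524.00 = 860.00.
Lower fence = Q1 − 1.5·IQR = 1524.00 − 1290.00 = 234.00.
Upper fence = Q3 + 1.5·IQR = 2384.00 + 1290.00 = 3674.00.
4310 > 3674.00 → outlier.
4484 > 3674.00 → outlier.
5217 > 3674.00 → outlier.
All remaining values lie within [234.00, 3674.00].

4310, 4484, 5217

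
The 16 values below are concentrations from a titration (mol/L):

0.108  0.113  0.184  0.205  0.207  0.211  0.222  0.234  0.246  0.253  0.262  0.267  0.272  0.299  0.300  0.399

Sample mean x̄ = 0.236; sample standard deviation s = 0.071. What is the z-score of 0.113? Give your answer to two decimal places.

z = (0.113 − 0.236) / 0.071 = -1.73.

-1.73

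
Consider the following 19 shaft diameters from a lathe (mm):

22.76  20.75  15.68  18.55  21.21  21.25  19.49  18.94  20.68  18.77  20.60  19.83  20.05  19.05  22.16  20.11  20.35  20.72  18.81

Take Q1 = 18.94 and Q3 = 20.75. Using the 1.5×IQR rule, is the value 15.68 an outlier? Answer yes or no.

IQR = Q3 − Q1 = 20.75 − 18.94 = 1.81.
Lower fence = Q1 − 1.5·IQR = 18.94 − 2.715 = 16.225.
Upper fence = Q3 + 1.5·IQR = 20.75 + 2.715 = 23.465.
15.68 lies below the lower fence.

yes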